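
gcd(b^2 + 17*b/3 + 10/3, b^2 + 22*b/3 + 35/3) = b + 5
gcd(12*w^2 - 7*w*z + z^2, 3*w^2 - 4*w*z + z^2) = -3*w + z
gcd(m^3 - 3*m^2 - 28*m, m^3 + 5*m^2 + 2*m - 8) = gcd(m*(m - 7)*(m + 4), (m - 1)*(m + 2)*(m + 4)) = m + 4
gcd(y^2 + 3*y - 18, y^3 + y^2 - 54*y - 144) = y + 6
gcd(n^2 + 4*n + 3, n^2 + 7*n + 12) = n + 3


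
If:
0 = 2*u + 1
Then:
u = -1/2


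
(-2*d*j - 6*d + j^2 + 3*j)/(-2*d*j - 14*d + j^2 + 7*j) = (j + 3)/(j + 7)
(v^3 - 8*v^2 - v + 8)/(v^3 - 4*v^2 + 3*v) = (v^2 - 7*v - 8)/(v*(v - 3))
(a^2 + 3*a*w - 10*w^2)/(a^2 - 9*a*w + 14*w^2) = (-a - 5*w)/(-a + 7*w)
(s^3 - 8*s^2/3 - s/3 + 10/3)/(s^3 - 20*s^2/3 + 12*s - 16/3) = (3*s^2 - 2*s - 5)/(3*s^2 - 14*s + 8)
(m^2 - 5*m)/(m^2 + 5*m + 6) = m*(m - 5)/(m^2 + 5*m + 6)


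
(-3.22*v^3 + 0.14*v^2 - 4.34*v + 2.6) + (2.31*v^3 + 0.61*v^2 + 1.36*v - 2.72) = -0.91*v^3 + 0.75*v^2 - 2.98*v - 0.12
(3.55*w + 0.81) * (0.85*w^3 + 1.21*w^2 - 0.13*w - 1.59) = 3.0175*w^4 + 4.984*w^3 + 0.5186*w^2 - 5.7498*w - 1.2879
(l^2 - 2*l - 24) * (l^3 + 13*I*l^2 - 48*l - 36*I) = l^5 - 2*l^4 + 13*I*l^4 - 72*l^3 - 26*I*l^3 + 96*l^2 - 348*I*l^2 + 1152*l + 72*I*l + 864*I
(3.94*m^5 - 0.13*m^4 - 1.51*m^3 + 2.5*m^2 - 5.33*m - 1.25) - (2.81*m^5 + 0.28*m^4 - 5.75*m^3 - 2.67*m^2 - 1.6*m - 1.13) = 1.13*m^5 - 0.41*m^4 + 4.24*m^3 + 5.17*m^2 - 3.73*m - 0.12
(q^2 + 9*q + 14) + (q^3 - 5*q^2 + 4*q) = q^3 - 4*q^2 + 13*q + 14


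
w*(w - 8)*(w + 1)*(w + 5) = w^4 - 2*w^3 - 43*w^2 - 40*w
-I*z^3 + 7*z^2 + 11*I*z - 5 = (z + I)*(z + 5*I)*(-I*z + 1)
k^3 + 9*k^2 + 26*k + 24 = (k + 2)*(k + 3)*(k + 4)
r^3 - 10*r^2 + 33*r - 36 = (r - 4)*(r - 3)^2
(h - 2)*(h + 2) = h^2 - 4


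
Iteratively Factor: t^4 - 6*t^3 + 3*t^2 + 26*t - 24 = (t - 1)*(t^3 - 5*t^2 - 2*t + 24) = (t - 4)*(t - 1)*(t^2 - t - 6) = (t - 4)*(t - 1)*(t + 2)*(t - 3)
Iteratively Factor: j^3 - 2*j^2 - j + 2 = (j + 1)*(j^2 - 3*j + 2) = (j - 2)*(j + 1)*(j - 1)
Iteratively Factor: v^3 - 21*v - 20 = (v - 5)*(v^2 + 5*v + 4) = (v - 5)*(v + 4)*(v + 1)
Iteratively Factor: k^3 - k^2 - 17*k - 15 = (k + 1)*(k^2 - 2*k - 15) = (k + 1)*(k + 3)*(k - 5)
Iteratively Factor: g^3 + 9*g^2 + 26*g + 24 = (g + 3)*(g^2 + 6*g + 8) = (g + 2)*(g + 3)*(g + 4)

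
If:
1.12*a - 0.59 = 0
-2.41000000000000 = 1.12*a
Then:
No Solution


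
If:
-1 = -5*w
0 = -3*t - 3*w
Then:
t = -1/5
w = 1/5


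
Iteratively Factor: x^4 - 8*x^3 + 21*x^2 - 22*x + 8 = (x - 4)*(x^3 - 4*x^2 + 5*x - 2) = (x - 4)*(x - 1)*(x^2 - 3*x + 2) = (x - 4)*(x - 2)*(x - 1)*(x - 1)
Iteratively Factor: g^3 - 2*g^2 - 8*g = (g + 2)*(g^2 - 4*g) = g*(g + 2)*(g - 4)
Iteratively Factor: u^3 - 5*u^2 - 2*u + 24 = (u - 4)*(u^2 - u - 6) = (u - 4)*(u - 3)*(u + 2)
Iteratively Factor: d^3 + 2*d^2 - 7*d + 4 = (d + 4)*(d^2 - 2*d + 1) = (d - 1)*(d + 4)*(d - 1)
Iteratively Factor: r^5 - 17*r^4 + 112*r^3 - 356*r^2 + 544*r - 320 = (r - 2)*(r^4 - 15*r^3 + 82*r^2 - 192*r + 160) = (r - 2)^2*(r^3 - 13*r^2 + 56*r - 80) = (r - 4)*(r - 2)^2*(r^2 - 9*r + 20) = (r - 4)^2*(r - 2)^2*(r - 5)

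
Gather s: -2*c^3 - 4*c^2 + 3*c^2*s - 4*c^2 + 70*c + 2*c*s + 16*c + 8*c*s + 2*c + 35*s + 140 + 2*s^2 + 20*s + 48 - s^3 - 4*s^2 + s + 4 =-2*c^3 - 8*c^2 + 88*c - s^3 - 2*s^2 + s*(3*c^2 + 10*c + 56) + 192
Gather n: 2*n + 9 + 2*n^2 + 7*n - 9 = 2*n^2 + 9*n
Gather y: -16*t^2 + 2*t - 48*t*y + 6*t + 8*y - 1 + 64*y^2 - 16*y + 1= -16*t^2 + 8*t + 64*y^2 + y*(-48*t - 8)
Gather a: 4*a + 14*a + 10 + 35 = 18*a + 45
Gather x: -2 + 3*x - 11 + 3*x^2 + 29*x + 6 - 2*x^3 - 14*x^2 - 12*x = -2*x^3 - 11*x^2 + 20*x - 7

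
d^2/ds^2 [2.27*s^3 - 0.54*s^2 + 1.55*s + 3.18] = 13.62*s - 1.08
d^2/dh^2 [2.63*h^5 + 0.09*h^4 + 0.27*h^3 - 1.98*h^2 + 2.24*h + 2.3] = 52.6*h^3 + 1.08*h^2 + 1.62*h - 3.96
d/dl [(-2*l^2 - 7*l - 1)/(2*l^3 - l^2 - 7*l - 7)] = (4*l^4 + 28*l^3 + 13*l^2 + 26*l + 42)/(4*l^6 - 4*l^5 - 27*l^4 - 14*l^3 + 63*l^2 + 98*l + 49)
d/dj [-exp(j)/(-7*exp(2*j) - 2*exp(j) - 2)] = (2 - 7*exp(2*j))*exp(j)/(49*exp(4*j) + 28*exp(3*j) + 32*exp(2*j) + 8*exp(j) + 4)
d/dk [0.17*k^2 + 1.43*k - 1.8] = 0.34*k + 1.43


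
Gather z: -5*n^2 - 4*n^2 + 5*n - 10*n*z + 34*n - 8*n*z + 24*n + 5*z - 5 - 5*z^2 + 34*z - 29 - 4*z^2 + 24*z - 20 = -9*n^2 + 63*n - 9*z^2 + z*(63 - 18*n) - 54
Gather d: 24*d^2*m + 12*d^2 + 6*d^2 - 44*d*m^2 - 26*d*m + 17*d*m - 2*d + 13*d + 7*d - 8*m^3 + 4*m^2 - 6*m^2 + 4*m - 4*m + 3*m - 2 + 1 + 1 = d^2*(24*m + 18) + d*(-44*m^2 - 9*m + 18) - 8*m^3 - 2*m^2 + 3*m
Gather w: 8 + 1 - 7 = 2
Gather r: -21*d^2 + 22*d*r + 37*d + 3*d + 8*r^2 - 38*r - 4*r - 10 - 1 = -21*d^2 + 40*d + 8*r^2 + r*(22*d - 42) - 11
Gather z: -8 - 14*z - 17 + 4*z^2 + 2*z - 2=4*z^2 - 12*z - 27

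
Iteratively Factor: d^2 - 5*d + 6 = (d - 2)*(d - 3)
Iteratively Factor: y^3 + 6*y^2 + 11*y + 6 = (y + 1)*(y^2 + 5*y + 6) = (y + 1)*(y + 2)*(y + 3)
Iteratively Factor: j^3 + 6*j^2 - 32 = (j + 4)*(j^2 + 2*j - 8) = (j - 2)*(j + 4)*(j + 4)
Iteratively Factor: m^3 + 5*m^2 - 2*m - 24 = (m + 3)*(m^2 + 2*m - 8) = (m - 2)*(m + 3)*(m + 4)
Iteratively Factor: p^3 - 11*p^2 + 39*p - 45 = (p - 3)*(p^2 - 8*p + 15) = (p - 5)*(p - 3)*(p - 3)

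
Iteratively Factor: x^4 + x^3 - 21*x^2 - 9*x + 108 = (x - 3)*(x^3 + 4*x^2 - 9*x - 36) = (x - 3)^2*(x^2 + 7*x + 12) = (x - 3)^2*(x + 3)*(x + 4)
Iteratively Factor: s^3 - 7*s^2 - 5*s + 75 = (s - 5)*(s^2 - 2*s - 15) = (s - 5)^2*(s + 3)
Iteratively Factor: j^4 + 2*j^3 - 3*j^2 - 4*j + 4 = (j + 2)*(j^3 - 3*j + 2) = (j - 1)*(j + 2)*(j^2 + j - 2) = (j - 1)^2*(j + 2)*(j + 2)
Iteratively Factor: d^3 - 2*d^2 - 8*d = (d + 2)*(d^2 - 4*d) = d*(d + 2)*(d - 4)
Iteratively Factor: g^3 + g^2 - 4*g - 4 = (g + 1)*(g^2 - 4) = (g + 1)*(g + 2)*(g - 2)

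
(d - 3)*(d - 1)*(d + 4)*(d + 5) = d^4 + 5*d^3 - 13*d^2 - 53*d + 60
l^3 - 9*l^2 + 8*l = l*(l - 8)*(l - 1)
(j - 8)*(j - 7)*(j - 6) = j^3 - 21*j^2 + 146*j - 336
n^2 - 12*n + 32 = (n - 8)*(n - 4)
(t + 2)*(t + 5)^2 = t^3 + 12*t^2 + 45*t + 50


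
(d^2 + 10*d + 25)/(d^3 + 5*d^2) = (d + 5)/d^2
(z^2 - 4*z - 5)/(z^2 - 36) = (z^2 - 4*z - 5)/(z^2 - 36)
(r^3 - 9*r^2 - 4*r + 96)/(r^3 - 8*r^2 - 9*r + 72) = (r - 4)/(r - 3)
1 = 1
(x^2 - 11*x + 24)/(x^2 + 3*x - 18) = (x - 8)/(x + 6)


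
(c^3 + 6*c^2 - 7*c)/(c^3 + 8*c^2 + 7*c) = (c - 1)/(c + 1)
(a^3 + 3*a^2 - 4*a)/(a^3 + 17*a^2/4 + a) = 4*(a - 1)/(4*a + 1)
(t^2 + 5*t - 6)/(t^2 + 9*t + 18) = (t - 1)/(t + 3)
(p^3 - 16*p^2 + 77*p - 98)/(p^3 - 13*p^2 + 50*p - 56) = (p - 7)/(p - 4)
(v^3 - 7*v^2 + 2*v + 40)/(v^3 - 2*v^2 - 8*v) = (v - 5)/v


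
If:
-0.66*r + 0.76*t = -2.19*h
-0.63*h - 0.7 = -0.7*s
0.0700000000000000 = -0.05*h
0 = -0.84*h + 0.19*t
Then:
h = -1.40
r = -11.77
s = -0.26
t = -6.19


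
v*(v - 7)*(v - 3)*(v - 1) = v^4 - 11*v^3 + 31*v^2 - 21*v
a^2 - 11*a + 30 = (a - 6)*(a - 5)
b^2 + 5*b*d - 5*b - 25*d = (b - 5)*(b + 5*d)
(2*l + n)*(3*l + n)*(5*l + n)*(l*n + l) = 30*l^4*n + 30*l^4 + 31*l^3*n^2 + 31*l^3*n + 10*l^2*n^3 + 10*l^2*n^2 + l*n^4 + l*n^3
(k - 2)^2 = k^2 - 4*k + 4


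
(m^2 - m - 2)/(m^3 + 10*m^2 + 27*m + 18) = (m - 2)/(m^2 + 9*m + 18)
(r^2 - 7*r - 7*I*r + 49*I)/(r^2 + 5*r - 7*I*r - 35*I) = (r - 7)/(r + 5)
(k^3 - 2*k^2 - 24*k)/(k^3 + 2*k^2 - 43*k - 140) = k*(k - 6)/(k^2 - 2*k - 35)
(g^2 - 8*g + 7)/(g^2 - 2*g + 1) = (g - 7)/(g - 1)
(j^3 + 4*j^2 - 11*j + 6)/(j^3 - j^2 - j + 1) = (j + 6)/(j + 1)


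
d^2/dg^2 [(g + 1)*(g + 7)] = 2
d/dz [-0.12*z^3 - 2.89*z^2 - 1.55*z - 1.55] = -0.36*z^2 - 5.78*z - 1.55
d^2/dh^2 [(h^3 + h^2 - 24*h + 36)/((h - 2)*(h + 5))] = -16/(h^3 + 15*h^2 + 75*h + 125)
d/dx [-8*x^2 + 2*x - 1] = 2 - 16*x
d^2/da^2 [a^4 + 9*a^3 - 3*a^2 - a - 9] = 12*a^2 + 54*a - 6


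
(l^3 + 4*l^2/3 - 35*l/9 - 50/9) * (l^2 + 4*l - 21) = l^5 + 16*l^4/3 - 176*l^3/9 - 442*l^2/9 + 535*l/9 + 350/3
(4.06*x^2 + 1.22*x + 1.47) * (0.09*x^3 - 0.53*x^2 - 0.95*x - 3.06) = 0.3654*x^5 - 2.042*x^4 - 4.3713*x^3 - 14.3617*x^2 - 5.1297*x - 4.4982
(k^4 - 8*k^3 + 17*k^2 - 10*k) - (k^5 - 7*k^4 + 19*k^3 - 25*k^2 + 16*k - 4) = -k^5 + 8*k^4 - 27*k^3 + 42*k^2 - 26*k + 4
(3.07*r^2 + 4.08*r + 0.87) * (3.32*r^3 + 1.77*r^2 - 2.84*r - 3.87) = 10.1924*r^5 + 18.9795*r^4 + 1.3912*r^3 - 21.9282*r^2 - 18.2604*r - 3.3669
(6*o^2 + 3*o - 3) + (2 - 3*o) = 6*o^2 - 1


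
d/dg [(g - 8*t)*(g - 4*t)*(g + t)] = 3*g^2 - 22*g*t + 20*t^2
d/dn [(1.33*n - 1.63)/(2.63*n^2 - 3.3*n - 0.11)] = (-3.4979*n^2 + 8.5738*n - 5.5253)/(6.9169*n^4 - 17.358*n^3 + 10.3114*n^2 + 0.726*n + 0.0121)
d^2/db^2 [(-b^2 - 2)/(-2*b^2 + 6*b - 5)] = 2*(12*b^3 - 6*b^2 - 72*b + 77)/(8*b^6 - 72*b^5 + 276*b^4 - 576*b^3 + 690*b^2 - 450*b + 125)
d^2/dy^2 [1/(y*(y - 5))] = 2*(y^2 + y*(y - 5) + (y - 5)^2)/(y^3*(y - 5)^3)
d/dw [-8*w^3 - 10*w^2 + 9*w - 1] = -24*w^2 - 20*w + 9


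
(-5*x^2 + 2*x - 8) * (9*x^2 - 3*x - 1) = -45*x^4 + 33*x^3 - 73*x^2 + 22*x + 8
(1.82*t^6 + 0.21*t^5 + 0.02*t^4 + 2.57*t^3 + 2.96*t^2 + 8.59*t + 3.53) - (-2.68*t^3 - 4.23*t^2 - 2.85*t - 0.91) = 1.82*t^6 + 0.21*t^5 + 0.02*t^4 + 5.25*t^3 + 7.19*t^2 + 11.44*t + 4.44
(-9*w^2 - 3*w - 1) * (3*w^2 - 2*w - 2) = -27*w^4 + 9*w^3 + 21*w^2 + 8*w + 2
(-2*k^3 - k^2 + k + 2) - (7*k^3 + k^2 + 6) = -9*k^3 - 2*k^2 + k - 4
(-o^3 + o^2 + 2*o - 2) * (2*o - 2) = -2*o^4 + 4*o^3 + 2*o^2 - 8*o + 4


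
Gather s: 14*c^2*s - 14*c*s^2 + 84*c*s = -14*c*s^2 + s*(14*c^2 + 84*c)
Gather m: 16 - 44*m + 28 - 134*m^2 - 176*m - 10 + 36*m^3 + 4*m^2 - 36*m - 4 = 36*m^3 - 130*m^2 - 256*m + 30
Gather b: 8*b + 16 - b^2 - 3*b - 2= -b^2 + 5*b + 14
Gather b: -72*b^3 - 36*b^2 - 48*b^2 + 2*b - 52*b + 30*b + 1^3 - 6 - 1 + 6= -72*b^3 - 84*b^2 - 20*b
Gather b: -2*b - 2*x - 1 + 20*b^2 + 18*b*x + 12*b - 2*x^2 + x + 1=20*b^2 + b*(18*x + 10) - 2*x^2 - x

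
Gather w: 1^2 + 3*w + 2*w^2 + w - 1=2*w^2 + 4*w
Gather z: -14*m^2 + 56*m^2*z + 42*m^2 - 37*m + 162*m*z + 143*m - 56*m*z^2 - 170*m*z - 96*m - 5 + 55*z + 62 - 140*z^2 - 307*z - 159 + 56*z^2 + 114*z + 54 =28*m^2 + 10*m + z^2*(-56*m - 84) + z*(56*m^2 - 8*m - 138) - 48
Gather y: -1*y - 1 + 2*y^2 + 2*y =2*y^2 + y - 1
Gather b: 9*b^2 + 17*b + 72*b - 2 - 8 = 9*b^2 + 89*b - 10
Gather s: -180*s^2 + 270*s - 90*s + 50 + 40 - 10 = -180*s^2 + 180*s + 80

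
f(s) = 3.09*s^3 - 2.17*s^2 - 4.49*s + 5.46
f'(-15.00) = 2146.36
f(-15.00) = -10844.19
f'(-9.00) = 785.44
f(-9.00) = -2382.51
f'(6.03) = 306.41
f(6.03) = 576.98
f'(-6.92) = 469.45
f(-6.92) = -1091.33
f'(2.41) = 38.89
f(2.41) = 25.29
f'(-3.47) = 122.19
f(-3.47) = -134.19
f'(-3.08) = 96.82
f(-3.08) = -91.58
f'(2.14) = 28.68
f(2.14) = 16.20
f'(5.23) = 226.37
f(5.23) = 364.66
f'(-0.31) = -2.25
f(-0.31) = 6.55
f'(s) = 9.27*s^2 - 4.34*s - 4.49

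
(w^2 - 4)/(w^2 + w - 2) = (w - 2)/(w - 1)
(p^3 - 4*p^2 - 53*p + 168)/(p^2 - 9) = (p^2 - p - 56)/(p + 3)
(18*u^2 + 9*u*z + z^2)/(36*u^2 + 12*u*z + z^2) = (3*u + z)/(6*u + z)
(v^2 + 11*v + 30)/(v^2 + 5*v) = (v + 6)/v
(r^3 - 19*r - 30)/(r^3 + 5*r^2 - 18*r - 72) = (r^2 - 3*r - 10)/(r^2 + 2*r - 24)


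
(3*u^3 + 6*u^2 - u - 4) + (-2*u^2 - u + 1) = 3*u^3 + 4*u^2 - 2*u - 3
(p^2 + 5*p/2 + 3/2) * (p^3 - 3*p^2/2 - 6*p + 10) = p^5 + p^4 - 33*p^3/4 - 29*p^2/4 + 16*p + 15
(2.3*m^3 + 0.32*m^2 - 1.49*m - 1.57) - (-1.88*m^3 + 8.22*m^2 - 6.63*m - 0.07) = 4.18*m^3 - 7.9*m^2 + 5.14*m - 1.5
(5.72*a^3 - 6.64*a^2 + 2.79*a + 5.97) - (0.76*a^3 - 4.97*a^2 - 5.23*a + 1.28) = 4.96*a^3 - 1.67*a^2 + 8.02*a + 4.69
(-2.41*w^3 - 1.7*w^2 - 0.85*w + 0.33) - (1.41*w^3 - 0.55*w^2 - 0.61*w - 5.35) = -3.82*w^3 - 1.15*w^2 - 0.24*w + 5.68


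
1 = 1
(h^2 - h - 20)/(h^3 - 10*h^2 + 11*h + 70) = (h + 4)/(h^2 - 5*h - 14)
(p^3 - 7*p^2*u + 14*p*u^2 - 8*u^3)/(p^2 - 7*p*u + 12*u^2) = (p^2 - 3*p*u + 2*u^2)/(p - 3*u)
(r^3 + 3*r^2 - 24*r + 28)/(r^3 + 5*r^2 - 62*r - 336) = (r^2 - 4*r + 4)/(r^2 - 2*r - 48)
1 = 1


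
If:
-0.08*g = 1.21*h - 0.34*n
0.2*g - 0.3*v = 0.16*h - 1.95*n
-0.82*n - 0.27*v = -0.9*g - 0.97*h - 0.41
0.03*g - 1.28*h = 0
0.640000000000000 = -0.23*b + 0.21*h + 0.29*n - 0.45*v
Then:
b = -29.78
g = 5.50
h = 0.13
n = 1.75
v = 14.99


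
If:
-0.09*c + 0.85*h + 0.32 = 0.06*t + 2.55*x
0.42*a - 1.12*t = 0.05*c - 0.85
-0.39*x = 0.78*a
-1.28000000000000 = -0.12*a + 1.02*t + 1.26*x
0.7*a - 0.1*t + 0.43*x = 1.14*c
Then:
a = 0.91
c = -0.23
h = -5.81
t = 1.11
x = -1.83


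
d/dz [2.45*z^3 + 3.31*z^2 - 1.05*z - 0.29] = 7.35*z^2 + 6.62*z - 1.05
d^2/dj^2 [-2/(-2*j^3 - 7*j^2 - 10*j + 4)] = 4*(-(6*j + 7)*(2*j^3 + 7*j^2 + 10*j - 4) + 4*(3*j^2 + 7*j + 5)^2)/(2*j^3 + 7*j^2 + 10*j - 4)^3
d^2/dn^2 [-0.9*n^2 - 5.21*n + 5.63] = -1.80000000000000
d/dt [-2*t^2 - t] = -4*t - 1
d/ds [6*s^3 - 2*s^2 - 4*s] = 18*s^2 - 4*s - 4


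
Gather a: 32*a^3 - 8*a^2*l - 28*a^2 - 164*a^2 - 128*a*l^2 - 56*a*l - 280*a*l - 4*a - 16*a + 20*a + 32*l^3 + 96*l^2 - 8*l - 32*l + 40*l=32*a^3 + a^2*(-8*l - 192) + a*(-128*l^2 - 336*l) + 32*l^3 + 96*l^2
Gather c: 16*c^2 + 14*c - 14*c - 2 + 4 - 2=16*c^2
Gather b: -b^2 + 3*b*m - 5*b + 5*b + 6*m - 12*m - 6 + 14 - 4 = -b^2 + 3*b*m - 6*m + 4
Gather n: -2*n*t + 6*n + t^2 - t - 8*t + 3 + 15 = n*(6 - 2*t) + t^2 - 9*t + 18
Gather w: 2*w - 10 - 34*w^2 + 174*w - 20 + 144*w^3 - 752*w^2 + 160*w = 144*w^3 - 786*w^2 + 336*w - 30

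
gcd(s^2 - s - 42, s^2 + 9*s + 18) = s + 6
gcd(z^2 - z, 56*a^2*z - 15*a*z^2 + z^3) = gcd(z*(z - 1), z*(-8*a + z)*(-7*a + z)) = z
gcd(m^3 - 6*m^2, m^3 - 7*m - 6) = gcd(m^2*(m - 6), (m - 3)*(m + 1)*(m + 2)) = 1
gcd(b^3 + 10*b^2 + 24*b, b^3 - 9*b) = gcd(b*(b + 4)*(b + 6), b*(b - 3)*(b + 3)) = b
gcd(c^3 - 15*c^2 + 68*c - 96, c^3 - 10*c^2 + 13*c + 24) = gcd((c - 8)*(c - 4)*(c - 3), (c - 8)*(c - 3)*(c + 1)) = c^2 - 11*c + 24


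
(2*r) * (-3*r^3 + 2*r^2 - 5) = -6*r^4 + 4*r^3 - 10*r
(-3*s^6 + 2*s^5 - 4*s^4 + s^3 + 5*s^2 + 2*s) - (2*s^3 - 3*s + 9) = -3*s^6 + 2*s^5 - 4*s^4 - s^3 + 5*s^2 + 5*s - 9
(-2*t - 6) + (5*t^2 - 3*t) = 5*t^2 - 5*t - 6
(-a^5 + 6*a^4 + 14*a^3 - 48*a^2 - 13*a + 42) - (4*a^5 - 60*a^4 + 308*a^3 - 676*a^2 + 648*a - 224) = -5*a^5 + 66*a^4 - 294*a^3 + 628*a^2 - 661*a + 266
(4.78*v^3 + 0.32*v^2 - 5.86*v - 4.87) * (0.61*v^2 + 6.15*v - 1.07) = 2.9158*v^5 + 29.5922*v^4 - 6.7212*v^3 - 39.3521*v^2 - 23.6803*v + 5.2109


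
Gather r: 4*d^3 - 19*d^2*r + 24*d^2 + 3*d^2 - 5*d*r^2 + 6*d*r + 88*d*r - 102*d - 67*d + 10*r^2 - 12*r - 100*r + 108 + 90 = 4*d^3 + 27*d^2 - 169*d + r^2*(10 - 5*d) + r*(-19*d^2 + 94*d - 112) + 198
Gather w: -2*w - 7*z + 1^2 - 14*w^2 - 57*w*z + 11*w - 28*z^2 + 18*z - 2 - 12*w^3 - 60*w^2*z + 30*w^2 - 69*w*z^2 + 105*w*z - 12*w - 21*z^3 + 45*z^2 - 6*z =-12*w^3 + w^2*(16 - 60*z) + w*(-69*z^2 + 48*z - 3) - 21*z^3 + 17*z^2 + 5*z - 1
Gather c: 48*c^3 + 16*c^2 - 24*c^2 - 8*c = 48*c^3 - 8*c^2 - 8*c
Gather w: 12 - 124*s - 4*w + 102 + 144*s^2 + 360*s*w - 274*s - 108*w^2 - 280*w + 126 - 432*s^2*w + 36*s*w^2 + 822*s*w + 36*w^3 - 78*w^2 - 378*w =144*s^2 - 398*s + 36*w^3 + w^2*(36*s - 186) + w*(-432*s^2 + 1182*s - 662) + 240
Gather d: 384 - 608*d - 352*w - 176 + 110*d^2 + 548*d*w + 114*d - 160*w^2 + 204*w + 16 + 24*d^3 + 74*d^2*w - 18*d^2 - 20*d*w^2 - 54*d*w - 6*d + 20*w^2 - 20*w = 24*d^3 + d^2*(74*w + 92) + d*(-20*w^2 + 494*w - 500) - 140*w^2 - 168*w + 224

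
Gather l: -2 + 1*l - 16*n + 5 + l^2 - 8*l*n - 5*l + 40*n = l^2 + l*(-8*n - 4) + 24*n + 3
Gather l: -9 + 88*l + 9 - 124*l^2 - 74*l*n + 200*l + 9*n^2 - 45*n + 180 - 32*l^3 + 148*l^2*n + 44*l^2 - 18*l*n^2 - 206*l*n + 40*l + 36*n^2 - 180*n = -32*l^3 + l^2*(148*n - 80) + l*(-18*n^2 - 280*n + 328) + 45*n^2 - 225*n + 180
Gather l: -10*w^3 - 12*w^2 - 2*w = -10*w^3 - 12*w^2 - 2*w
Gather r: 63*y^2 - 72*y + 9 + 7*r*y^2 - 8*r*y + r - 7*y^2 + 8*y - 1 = r*(7*y^2 - 8*y + 1) + 56*y^2 - 64*y + 8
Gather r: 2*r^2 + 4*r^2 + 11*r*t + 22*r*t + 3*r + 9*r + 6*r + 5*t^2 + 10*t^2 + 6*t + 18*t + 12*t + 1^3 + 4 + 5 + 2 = 6*r^2 + r*(33*t + 18) + 15*t^2 + 36*t + 12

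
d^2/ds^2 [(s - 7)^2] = 2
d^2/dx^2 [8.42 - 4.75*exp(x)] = -4.75*exp(x)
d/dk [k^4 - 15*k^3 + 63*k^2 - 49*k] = 4*k^3 - 45*k^2 + 126*k - 49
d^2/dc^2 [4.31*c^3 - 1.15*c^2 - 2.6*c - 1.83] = 25.86*c - 2.3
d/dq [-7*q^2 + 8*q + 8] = 8 - 14*q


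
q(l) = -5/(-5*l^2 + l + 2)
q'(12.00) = 0.00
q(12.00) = 0.01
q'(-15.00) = 0.00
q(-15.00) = 0.00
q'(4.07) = -0.03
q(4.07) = 0.07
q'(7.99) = -0.00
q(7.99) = 0.02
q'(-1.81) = 0.36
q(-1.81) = 0.31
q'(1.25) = -2.76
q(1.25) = 1.10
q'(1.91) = -0.44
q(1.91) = 0.35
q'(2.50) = -0.17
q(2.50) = 0.19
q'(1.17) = -3.96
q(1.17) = 1.36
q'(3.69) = -0.05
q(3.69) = 0.08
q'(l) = -5*(10*l - 1)/(-5*l^2 + l + 2)^2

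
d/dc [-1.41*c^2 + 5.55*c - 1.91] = 5.55 - 2.82*c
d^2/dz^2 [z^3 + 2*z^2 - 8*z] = 6*z + 4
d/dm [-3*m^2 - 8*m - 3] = -6*m - 8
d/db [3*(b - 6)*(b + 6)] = 6*b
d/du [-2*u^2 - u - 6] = -4*u - 1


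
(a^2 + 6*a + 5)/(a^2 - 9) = (a^2 + 6*a + 5)/(a^2 - 9)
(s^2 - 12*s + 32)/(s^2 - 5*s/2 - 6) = 2*(s - 8)/(2*s + 3)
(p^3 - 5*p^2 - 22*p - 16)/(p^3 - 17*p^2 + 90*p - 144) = (p^2 + 3*p + 2)/(p^2 - 9*p + 18)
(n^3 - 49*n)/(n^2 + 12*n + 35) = n*(n - 7)/(n + 5)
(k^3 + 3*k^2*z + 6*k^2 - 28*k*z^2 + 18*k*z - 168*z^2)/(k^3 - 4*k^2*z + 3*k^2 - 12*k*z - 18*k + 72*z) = (k + 7*z)/(k - 3)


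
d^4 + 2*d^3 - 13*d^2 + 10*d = d*(d - 2)*(d - 1)*(d + 5)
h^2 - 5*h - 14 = (h - 7)*(h + 2)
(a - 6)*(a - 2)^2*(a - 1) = a^4 - 11*a^3 + 38*a^2 - 52*a + 24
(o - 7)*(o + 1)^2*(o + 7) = o^4 + 2*o^3 - 48*o^2 - 98*o - 49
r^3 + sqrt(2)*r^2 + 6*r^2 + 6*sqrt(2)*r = r*(r + 6)*(r + sqrt(2))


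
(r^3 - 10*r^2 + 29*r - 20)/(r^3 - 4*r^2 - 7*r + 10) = (r - 4)/(r + 2)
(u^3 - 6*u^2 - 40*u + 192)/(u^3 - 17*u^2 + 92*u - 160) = (u + 6)/(u - 5)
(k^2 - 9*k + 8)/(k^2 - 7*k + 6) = (k - 8)/(k - 6)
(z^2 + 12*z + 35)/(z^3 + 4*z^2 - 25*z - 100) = (z + 7)/(z^2 - z - 20)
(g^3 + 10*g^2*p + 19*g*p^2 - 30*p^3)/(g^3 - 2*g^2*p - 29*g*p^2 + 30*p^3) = (-g - 6*p)/(-g + 6*p)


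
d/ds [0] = 0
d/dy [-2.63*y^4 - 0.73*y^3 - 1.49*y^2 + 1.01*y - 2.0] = -10.52*y^3 - 2.19*y^2 - 2.98*y + 1.01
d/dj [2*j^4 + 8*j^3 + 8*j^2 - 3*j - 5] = 8*j^3 + 24*j^2 + 16*j - 3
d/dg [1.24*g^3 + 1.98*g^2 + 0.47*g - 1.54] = 3.72*g^2 + 3.96*g + 0.47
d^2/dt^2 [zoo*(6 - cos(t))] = zoo*cos(t)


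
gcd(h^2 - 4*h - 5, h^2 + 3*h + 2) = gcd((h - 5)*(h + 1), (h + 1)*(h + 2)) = h + 1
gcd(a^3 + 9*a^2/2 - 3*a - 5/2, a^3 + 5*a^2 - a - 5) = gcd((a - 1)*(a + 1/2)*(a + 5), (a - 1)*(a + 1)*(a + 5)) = a^2 + 4*a - 5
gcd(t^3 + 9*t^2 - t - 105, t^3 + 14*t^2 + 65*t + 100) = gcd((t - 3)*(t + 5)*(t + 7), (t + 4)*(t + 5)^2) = t + 5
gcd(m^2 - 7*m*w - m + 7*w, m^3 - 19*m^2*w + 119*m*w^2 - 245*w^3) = -m + 7*w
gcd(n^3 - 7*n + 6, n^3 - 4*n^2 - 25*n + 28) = n - 1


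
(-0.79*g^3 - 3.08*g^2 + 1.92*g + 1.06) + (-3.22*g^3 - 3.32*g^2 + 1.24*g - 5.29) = -4.01*g^3 - 6.4*g^2 + 3.16*g - 4.23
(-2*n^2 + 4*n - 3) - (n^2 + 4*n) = -3*n^2 - 3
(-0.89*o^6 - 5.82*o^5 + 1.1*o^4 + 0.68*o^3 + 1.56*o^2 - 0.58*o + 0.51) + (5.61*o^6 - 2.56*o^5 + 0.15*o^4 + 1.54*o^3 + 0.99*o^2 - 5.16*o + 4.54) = 4.72*o^6 - 8.38*o^5 + 1.25*o^4 + 2.22*o^3 + 2.55*o^2 - 5.74*o + 5.05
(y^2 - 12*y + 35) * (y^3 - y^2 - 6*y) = y^5 - 13*y^4 + 41*y^3 + 37*y^2 - 210*y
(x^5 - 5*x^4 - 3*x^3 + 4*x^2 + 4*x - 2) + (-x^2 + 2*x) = x^5 - 5*x^4 - 3*x^3 + 3*x^2 + 6*x - 2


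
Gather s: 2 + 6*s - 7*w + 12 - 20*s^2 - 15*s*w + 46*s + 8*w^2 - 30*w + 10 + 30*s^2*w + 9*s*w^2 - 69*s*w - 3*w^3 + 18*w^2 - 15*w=s^2*(30*w - 20) + s*(9*w^2 - 84*w + 52) - 3*w^3 + 26*w^2 - 52*w + 24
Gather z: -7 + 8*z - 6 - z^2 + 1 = -z^2 + 8*z - 12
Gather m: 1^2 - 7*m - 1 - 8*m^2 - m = -8*m^2 - 8*m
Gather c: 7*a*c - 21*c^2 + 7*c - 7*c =7*a*c - 21*c^2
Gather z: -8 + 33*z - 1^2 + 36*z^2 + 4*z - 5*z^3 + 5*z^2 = -5*z^3 + 41*z^2 + 37*z - 9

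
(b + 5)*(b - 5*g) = b^2 - 5*b*g + 5*b - 25*g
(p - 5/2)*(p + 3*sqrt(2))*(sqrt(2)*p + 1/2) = sqrt(2)*p^3 - 5*sqrt(2)*p^2/2 + 13*p^2/2 - 65*p/4 + 3*sqrt(2)*p/2 - 15*sqrt(2)/4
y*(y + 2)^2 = y^3 + 4*y^2 + 4*y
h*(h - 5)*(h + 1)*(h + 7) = h^4 + 3*h^3 - 33*h^2 - 35*h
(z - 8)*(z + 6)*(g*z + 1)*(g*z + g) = g^2*z^4 - g^2*z^3 - 50*g^2*z^2 - 48*g^2*z + g*z^3 - g*z^2 - 50*g*z - 48*g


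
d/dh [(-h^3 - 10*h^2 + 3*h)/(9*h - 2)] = 2*(-9*h^3 - 42*h^2 + 20*h - 3)/(81*h^2 - 36*h + 4)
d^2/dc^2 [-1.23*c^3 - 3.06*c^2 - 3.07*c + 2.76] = -7.38*c - 6.12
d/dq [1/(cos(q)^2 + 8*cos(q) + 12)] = 2*(cos(q) + 4)*sin(q)/(cos(q)^2 + 8*cos(q) + 12)^2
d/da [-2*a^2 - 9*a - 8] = -4*a - 9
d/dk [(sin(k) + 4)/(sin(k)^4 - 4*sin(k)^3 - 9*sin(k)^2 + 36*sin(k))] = (-3*sin(k)^4 - 8*sin(k)^3 + 57*sin(k)^2 + 72*sin(k) - 144)*cos(k)/((sin(k) - 4)^2*(sin(k) - 3)^2*(sin(k) + 3)^2*sin(k)^2)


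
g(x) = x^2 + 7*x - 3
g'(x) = 2*x + 7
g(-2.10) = -13.29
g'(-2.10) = 2.80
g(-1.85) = -12.53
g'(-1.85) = 3.30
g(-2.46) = -14.17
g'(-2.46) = 2.08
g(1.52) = 9.95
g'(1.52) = 10.04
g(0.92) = 4.29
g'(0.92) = 8.84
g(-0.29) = -4.95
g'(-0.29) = 6.42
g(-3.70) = -15.21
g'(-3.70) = -0.40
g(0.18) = -1.71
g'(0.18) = 7.36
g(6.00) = 75.00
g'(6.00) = 19.00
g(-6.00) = -9.00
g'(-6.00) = -5.00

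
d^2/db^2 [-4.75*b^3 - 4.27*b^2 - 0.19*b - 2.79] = -28.5*b - 8.54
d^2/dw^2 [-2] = 0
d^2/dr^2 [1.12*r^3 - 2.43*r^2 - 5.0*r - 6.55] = 6.72*r - 4.86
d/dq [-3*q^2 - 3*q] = -6*q - 3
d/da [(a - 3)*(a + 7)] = 2*a + 4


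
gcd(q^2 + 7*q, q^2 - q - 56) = q + 7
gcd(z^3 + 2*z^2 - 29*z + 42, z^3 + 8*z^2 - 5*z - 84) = z^2 + 4*z - 21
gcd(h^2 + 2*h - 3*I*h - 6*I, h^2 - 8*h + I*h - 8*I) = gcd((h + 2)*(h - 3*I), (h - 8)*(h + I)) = 1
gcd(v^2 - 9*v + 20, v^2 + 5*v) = 1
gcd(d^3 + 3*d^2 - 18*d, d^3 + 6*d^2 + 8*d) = d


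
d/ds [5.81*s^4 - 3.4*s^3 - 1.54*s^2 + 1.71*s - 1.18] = 23.24*s^3 - 10.2*s^2 - 3.08*s + 1.71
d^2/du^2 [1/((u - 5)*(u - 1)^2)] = 2*(3*(u - 5)^2 + 2*(u - 5)*(u - 1) + (u - 1)^2)/((u - 5)^3*(u - 1)^4)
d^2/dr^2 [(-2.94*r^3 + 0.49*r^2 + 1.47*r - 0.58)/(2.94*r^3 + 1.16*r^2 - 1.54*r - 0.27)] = (-5.6843418860808e-14*r^7 + 28.52388*r^6 - 3.63031199999995*r^5 - 44.773848*r^4 - 22.971788*r^3 + 18.662088*r^2 + 4.930716*r - 4.265378)/(25.412184*r^9 + 30.079728*r^8 - 28.06524*r^7 - 36.952516*r^6 + 9.175992*r^5 + 14.497944*r^4 - 0.115318*r^3 - 1.667304*r^2 - 0.336798*r - 0.019683)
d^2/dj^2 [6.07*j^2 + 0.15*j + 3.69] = 12.1400000000000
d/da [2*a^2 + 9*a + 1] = 4*a + 9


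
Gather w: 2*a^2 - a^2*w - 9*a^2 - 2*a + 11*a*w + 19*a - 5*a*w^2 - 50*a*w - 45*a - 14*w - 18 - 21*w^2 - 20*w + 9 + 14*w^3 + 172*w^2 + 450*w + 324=-7*a^2 - 28*a + 14*w^3 + w^2*(151 - 5*a) + w*(-a^2 - 39*a + 416) + 315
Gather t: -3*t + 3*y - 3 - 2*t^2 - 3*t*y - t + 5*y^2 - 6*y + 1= -2*t^2 + t*(-3*y - 4) + 5*y^2 - 3*y - 2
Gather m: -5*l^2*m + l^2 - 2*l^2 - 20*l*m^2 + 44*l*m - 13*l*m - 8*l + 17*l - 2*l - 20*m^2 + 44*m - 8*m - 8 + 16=-l^2 + 7*l + m^2*(-20*l - 20) + m*(-5*l^2 + 31*l + 36) + 8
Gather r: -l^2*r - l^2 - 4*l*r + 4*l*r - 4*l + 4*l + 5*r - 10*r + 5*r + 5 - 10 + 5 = -l^2*r - l^2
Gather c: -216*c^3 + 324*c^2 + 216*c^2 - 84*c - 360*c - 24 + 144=-216*c^3 + 540*c^2 - 444*c + 120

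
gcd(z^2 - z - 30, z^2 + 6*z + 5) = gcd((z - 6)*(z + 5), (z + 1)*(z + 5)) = z + 5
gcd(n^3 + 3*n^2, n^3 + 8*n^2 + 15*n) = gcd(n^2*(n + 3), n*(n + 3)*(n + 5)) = n^2 + 3*n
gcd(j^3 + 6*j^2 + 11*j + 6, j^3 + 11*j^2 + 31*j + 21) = j^2 + 4*j + 3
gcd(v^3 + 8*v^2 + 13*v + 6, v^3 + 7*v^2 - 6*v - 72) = v + 6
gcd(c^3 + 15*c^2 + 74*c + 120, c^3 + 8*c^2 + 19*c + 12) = c + 4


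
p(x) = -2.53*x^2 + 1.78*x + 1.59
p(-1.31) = -5.08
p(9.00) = -187.32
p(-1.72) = -8.96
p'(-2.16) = 12.71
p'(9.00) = -43.76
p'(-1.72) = 10.48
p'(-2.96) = 16.76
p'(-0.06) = 2.08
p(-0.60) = -0.39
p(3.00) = -15.84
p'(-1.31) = 8.41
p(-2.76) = -22.60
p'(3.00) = -13.40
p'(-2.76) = 15.75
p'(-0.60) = 4.82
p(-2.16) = -14.06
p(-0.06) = 1.47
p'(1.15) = -4.04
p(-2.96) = -25.85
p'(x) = 1.78 - 5.06*x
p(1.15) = 0.29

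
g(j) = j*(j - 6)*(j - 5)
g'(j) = j*(j - 6) + j*(j - 5) + (j - 6)*(j - 5)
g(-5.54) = -673.84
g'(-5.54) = 243.95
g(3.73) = 10.75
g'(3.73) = -10.32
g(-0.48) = -17.04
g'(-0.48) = 41.25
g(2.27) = 23.12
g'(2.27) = -4.48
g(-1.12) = -48.80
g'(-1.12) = 58.40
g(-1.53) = -75.23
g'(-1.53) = 70.68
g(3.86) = 9.42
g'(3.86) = -10.22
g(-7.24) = -1173.30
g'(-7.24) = 346.53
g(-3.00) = -216.00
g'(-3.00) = 123.00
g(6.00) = 0.00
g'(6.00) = 6.00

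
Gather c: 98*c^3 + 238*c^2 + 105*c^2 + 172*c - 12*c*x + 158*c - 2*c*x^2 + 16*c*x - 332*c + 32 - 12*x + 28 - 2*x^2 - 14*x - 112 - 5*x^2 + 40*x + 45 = 98*c^3 + 343*c^2 + c*(-2*x^2 + 4*x - 2) - 7*x^2 + 14*x - 7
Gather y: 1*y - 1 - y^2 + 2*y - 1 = -y^2 + 3*y - 2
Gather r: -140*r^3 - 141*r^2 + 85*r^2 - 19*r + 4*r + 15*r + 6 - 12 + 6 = -140*r^3 - 56*r^2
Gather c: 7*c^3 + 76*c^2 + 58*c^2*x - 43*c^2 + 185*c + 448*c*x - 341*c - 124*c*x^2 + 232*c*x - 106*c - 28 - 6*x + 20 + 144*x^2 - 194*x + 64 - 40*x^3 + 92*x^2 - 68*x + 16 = 7*c^3 + c^2*(58*x + 33) + c*(-124*x^2 + 680*x - 262) - 40*x^3 + 236*x^2 - 268*x + 72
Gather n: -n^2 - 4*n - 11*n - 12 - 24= -n^2 - 15*n - 36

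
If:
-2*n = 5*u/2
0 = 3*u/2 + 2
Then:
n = 5/3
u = -4/3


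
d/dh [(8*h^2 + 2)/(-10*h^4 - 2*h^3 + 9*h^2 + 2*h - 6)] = 4*(40*h^5 + 4*h^4 + 20*h^3 + 7*h^2 - 33*h - 1)/(100*h^8 + 40*h^7 - 176*h^6 - 76*h^5 + 193*h^4 + 60*h^3 - 104*h^2 - 24*h + 36)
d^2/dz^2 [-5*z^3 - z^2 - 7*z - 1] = -30*z - 2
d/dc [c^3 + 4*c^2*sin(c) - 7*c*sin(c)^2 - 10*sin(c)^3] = 4*c^2*cos(c) + 3*c^2 + 8*c*sin(c) - 7*c*sin(2*c) - 30*sin(c)^2*cos(c) - 7*sin(c)^2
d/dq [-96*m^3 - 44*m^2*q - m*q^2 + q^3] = -44*m^2 - 2*m*q + 3*q^2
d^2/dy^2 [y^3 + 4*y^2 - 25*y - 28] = 6*y + 8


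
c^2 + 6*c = c*(c + 6)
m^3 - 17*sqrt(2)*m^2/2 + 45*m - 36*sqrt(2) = (m - 4*sqrt(2))*(m - 3*sqrt(2))*(m - 3*sqrt(2)/2)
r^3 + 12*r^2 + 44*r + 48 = (r + 2)*(r + 4)*(r + 6)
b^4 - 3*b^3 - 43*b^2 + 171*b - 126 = (b - 6)*(b - 3)*(b - 1)*(b + 7)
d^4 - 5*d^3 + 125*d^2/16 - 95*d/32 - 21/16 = (d - 2)*(d - 7/4)*(d - 3/2)*(d + 1/4)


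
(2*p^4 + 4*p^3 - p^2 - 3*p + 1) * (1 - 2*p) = -4*p^5 - 6*p^4 + 6*p^3 + 5*p^2 - 5*p + 1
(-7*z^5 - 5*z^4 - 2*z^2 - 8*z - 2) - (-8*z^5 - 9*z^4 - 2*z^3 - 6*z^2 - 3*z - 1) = z^5 + 4*z^4 + 2*z^3 + 4*z^2 - 5*z - 1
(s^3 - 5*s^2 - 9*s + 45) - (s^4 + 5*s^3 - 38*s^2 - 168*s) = -s^4 - 4*s^3 + 33*s^2 + 159*s + 45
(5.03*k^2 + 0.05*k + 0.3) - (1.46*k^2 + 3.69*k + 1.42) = 3.57*k^2 - 3.64*k - 1.12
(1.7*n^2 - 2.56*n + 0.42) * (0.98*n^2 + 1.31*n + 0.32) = 1.666*n^4 - 0.2818*n^3 - 2.398*n^2 - 0.269*n + 0.1344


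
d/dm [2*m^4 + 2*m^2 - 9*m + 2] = 8*m^3 + 4*m - 9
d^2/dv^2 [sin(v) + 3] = -sin(v)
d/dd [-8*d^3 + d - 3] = 1 - 24*d^2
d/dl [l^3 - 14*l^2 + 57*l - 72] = 3*l^2 - 28*l + 57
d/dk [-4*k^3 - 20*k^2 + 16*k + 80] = -12*k^2 - 40*k + 16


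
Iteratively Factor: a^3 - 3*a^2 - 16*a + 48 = (a - 3)*(a^2 - 16) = (a - 3)*(a + 4)*(a - 4)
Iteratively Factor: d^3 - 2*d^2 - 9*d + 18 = (d - 2)*(d^2 - 9) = (d - 2)*(d + 3)*(d - 3)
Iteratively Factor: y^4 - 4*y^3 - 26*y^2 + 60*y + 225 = (y + 3)*(y^3 - 7*y^2 - 5*y + 75) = (y - 5)*(y + 3)*(y^2 - 2*y - 15) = (y - 5)*(y + 3)^2*(y - 5)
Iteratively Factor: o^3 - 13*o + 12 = (o - 3)*(o^2 + 3*o - 4) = (o - 3)*(o + 4)*(o - 1)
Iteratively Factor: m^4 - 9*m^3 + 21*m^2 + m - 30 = (m - 2)*(m^3 - 7*m^2 + 7*m + 15) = (m - 2)*(m + 1)*(m^2 - 8*m + 15) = (m - 5)*(m - 2)*(m + 1)*(m - 3)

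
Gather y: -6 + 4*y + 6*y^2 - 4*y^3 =-4*y^3 + 6*y^2 + 4*y - 6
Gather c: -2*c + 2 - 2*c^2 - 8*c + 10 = -2*c^2 - 10*c + 12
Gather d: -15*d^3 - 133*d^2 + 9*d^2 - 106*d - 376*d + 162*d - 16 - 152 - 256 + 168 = -15*d^3 - 124*d^2 - 320*d - 256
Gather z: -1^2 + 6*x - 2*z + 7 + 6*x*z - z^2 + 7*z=6*x - z^2 + z*(6*x + 5) + 6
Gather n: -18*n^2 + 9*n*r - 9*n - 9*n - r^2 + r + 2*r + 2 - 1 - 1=-18*n^2 + n*(9*r - 18) - r^2 + 3*r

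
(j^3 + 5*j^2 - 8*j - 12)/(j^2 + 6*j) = j - 1 - 2/j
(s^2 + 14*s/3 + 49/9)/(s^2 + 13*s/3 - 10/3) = (9*s^2 + 42*s + 49)/(3*(3*s^2 + 13*s - 10))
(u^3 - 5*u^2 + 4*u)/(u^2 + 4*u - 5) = u*(u - 4)/(u + 5)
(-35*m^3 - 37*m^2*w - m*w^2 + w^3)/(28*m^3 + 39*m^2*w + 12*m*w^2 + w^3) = (-35*m^2 - 2*m*w + w^2)/(28*m^2 + 11*m*w + w^2)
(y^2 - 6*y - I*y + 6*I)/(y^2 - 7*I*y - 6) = (y - 6)/(y - 6*I)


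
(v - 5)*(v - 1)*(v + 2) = v^3 - 4*v^2 - 7*v + 10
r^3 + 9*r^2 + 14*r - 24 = (r - 1)*(r + 4)*(r + 6)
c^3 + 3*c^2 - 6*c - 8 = (c - 2)*(c + 1)*(c + 4)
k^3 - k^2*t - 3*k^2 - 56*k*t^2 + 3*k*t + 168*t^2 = (k - 3)*(k - 8*t)*(k + 7*t)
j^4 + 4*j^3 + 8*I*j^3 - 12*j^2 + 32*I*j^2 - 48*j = j*(j + 4)*(j + 2*I)*(j + 6*I)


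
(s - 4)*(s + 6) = s^2 + 2*s - 24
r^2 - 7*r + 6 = (r - 6)*(r - 1)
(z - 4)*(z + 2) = z^2 - 2*z - 8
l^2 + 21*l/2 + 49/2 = (l + 7/2)*(l + 7)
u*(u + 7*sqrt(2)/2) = u^2 + 7*sqrt(2)*u/2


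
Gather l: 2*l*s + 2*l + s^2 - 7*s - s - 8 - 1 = l*(2*s + 2) + s^2 - 8*s - 9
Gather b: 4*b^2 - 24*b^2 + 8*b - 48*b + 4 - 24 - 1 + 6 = -20*b^2 - 40*b - 15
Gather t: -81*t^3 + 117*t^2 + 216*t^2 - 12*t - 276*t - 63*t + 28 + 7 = -81*t^3 + 333*t^2 - 351*t + 35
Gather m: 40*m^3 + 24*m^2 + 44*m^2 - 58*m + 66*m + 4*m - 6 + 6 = 40*m^3 + 68*m^2 + 12*m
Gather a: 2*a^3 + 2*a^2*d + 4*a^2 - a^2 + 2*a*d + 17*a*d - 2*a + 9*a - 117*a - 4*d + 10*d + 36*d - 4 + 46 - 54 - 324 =2*a^3 + a^2*(2*d + 3) + a*(19*d - 110) + 42*d - 336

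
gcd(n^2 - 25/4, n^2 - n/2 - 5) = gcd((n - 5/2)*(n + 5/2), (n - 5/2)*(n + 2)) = n - 5/2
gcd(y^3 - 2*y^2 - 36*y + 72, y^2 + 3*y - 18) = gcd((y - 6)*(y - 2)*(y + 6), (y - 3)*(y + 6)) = y + 6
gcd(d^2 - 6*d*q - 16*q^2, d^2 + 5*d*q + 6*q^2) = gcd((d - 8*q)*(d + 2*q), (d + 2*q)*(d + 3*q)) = d + 2*q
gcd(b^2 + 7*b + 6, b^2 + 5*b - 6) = b + 6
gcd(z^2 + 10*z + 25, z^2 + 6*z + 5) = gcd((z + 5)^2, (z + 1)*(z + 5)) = z + 5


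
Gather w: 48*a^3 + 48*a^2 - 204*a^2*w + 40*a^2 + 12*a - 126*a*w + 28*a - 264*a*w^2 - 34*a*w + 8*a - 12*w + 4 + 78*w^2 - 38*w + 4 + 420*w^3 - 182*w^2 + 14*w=48*a^3 + 88*a^2 + 48*a + 420*w^3 + w^2*(-264*a - 104) + w*(-204*a^2 - 160*a - 36) + 8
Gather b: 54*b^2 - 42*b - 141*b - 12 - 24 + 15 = 54*b^2 - 183*b - 21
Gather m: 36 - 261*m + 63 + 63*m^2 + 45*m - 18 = 63*m^2 - 216*m + 81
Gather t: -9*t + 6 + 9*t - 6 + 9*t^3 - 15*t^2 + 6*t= 9*t^3 - 15*t^2 + 6*t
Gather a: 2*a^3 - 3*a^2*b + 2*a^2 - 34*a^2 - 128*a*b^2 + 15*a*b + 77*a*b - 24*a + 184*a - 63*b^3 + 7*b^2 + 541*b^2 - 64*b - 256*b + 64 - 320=2*a^3 + a^2*(-3*b - 32) + a*(-128*b^2 + 92*b + 160) - 63*b^3 + 548*b^2 - 320*b - 256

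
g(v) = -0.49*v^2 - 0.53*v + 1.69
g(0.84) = 0.90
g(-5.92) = -12.35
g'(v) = -0.98*v - 0.53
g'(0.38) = -0.90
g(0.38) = 1.42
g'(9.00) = -9.35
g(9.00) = -42.77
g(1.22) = 0.31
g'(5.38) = -5.80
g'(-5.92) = 5.27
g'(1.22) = -1.73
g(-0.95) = 1.75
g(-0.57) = 1.83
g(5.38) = -15.34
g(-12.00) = -62.51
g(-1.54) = 1.34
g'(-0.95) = 0.40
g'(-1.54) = 0.98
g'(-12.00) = 11.23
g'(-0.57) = 0.03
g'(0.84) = -1.35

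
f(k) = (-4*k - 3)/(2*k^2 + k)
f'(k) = (-4*k - 3)*(-4*k - 1)/(2*k^2 + k)^2 - 4/(2*k^2 + k) = (8*k^2 + 12*k + 3)/(k^2*(4*k^2 + 4*k + 1))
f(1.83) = -1.21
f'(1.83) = 0.71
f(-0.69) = -0.92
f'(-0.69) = -21.40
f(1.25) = -1.83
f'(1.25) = 1.59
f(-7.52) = 0.26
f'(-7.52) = 0.03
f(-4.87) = 0.39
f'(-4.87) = 0.07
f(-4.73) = 0.40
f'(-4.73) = 0.08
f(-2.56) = 0.69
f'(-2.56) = 0.22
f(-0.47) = 39.72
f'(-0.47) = -1097.53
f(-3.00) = 0.60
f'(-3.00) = 0.17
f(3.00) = -0.71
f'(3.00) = 0.25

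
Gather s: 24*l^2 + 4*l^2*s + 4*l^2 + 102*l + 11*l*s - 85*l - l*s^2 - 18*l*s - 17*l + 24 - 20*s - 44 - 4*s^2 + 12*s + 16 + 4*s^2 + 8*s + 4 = 28*l^2 - l*s^2 + s*(4*l^2 - 7*l)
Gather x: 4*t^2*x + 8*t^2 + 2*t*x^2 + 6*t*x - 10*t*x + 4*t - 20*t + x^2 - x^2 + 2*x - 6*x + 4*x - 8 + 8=8*t^2 + 2*t*x^2 - 16*t + x*(4*t^2 - 4*t)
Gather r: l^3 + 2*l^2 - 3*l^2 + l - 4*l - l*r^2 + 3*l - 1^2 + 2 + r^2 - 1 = l^3 - l^2 + r^2*(1 - l)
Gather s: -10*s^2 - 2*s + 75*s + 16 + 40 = -10*s^2 + 73*s + 56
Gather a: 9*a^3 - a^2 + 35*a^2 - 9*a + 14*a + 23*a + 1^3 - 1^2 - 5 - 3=9*a^3 + 34*a^2 + 28*a - 8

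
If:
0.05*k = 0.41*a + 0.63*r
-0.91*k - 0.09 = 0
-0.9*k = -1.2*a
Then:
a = -0.07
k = -0.10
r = 0.04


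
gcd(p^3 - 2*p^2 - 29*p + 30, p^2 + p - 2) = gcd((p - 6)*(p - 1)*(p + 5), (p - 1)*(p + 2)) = p - 1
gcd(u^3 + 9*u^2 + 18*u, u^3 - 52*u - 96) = u + 6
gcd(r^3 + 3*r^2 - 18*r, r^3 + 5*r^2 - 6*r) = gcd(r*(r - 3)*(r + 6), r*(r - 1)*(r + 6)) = r^2 + 6*r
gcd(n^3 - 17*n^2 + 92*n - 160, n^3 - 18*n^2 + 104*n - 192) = n^2 - 12*n + 32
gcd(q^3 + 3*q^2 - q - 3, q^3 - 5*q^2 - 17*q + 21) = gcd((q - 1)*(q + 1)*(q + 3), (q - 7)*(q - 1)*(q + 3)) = q^2 + 2*q - 3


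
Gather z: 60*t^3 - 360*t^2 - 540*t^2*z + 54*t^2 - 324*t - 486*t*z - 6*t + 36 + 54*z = 60*t^3 - 306*t^2 - 330*t + z*(-540*t^2 - 486*t + 54) + 36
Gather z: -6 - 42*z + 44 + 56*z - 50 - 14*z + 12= 0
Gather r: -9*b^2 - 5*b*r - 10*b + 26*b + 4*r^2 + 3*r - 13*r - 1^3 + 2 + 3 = -9*b^2 + 16*b + 4*r^2 + r*(-5*b - 10) + 4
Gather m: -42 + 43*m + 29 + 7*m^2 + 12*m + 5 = 7*m^2 + 55*m - 8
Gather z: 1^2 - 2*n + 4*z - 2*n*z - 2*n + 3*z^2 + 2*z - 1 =-4*n + 3*z^2 + z*(6 - 2*n)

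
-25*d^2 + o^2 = (-5*d + o)*(5*d + o)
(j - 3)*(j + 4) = j^2 + j - 12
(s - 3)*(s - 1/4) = s^2 - 13*s/4 + 3/4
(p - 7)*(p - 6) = p^2 - 13*p + 42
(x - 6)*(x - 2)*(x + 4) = x^3 - 4*x^2 - 20*x + 48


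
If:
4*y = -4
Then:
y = -1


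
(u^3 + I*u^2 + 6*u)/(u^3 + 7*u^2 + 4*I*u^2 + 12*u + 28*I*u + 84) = u*(u + 3*I)/(u^2 + u*(7 + 6*I) + 42*I)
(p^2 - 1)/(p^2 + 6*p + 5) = (p - 1)/(p + 5)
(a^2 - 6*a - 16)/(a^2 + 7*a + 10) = (a - 8)/(a + 5)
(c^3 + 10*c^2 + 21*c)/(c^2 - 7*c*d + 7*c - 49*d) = c*(c + 3)/(c - 7*d)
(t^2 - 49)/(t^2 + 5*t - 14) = (t - 7)/(t - 2)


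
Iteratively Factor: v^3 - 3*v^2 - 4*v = (v + 1)*(v^2 - 4*v) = v*(v + 1)*(v - 4)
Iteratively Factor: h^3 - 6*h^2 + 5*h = (h - 5)*(h^2 - h) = h*(h - 5)*(h - 1)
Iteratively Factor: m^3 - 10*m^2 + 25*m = (m - 5)*(m^2 - 5*m) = m*(m - 5)*(m - 5)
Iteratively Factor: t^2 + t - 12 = (t + 4)*(t - 3)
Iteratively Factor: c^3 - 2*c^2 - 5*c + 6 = (c - 1)*(c^2 - c - 6) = (c - 3)*(c - 1)*(c + 2)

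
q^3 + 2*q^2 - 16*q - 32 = (q - 4)*(q + 2)*(q + 4)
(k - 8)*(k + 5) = k^2 - 3*k - 40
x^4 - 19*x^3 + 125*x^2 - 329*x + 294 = (x - 7)^2*(x - 3)*(x - 2)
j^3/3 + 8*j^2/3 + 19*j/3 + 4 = (j/3 + 1)*(j + 1)*(j + 4)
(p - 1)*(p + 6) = p^2 + 5*p - 6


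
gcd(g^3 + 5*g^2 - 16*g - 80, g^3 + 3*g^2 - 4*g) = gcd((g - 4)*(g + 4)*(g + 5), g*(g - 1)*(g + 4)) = g + 4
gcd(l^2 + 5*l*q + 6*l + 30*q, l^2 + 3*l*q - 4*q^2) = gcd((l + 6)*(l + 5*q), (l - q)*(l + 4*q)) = 1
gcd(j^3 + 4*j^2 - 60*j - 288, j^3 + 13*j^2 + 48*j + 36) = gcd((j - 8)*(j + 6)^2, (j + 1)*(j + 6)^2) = j^2 + 12*j + 36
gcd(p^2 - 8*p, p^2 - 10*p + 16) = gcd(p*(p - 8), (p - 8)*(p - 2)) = p - 8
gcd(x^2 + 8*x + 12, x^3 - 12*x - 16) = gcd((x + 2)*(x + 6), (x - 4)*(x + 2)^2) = x + 2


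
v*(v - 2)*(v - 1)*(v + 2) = v^4 - v^3 - 4*v^2 + 4*v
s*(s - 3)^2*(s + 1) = s^4 - 5*s^3 + 3*s^2 + 9*s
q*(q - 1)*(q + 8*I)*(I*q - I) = I*q^4 - 8*q^3 - 2*I*q^3 + 16*q^2 + I*q^2 - 8*q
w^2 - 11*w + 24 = (w - 8)*(w - 3)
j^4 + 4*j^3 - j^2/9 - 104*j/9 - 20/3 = (j - 5/3)*(j + 2/3)*(j + 2)*(j + 3)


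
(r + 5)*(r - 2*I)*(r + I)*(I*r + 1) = I*r^4 + 2*r^3 + 5*I*r^3 + 10*r^2 + I*r^2 + 2*r + 5*I*r + 10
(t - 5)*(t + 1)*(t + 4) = t^3 - 21*t - 20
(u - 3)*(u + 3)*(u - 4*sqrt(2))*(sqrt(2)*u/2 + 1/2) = sqrt(2)*u^4/2 - 7*u^3/2 - 13*sqrt(2)*u^2/2 + 63*u/2 + 18*sqrt(2)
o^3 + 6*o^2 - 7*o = o*(o - 1)*(o + 7)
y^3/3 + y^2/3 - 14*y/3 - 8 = (y/3 + 1)*(y - 4)*(y + 2)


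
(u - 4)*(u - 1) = u^2 - 5*u + 4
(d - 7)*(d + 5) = d^2 - 2*d - 35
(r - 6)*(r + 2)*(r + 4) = r^3 - 28*r - 48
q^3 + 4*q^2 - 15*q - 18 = (q - 3)*(q + 1)*(q + 6)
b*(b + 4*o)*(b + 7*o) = b^3 + 11*b^2*o + 28*b*o^2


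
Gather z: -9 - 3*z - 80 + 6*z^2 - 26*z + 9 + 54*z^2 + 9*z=60*z^2 - 20*z - 80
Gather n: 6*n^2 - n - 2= 6*n^2 - n - 2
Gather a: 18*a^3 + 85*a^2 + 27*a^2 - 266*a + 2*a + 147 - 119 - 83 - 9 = 18*a^3 + 112*a^2 - 264*a - 64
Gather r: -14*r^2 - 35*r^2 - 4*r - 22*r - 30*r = -49*r^2 - 56*r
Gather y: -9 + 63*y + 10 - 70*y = 1 - 7*y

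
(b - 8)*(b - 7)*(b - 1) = b^3 - 16*b^2 + 71*b - 56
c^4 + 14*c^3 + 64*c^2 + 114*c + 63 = (c + 1)*(c + 3)^2*(c + 7)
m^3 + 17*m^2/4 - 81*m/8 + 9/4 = (m - 3/2)*(m - 1/4)*(m + 6)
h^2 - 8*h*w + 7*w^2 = (h - 7*w)*(h - w)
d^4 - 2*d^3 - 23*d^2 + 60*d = d*(d - 4)*(d - 3)*(d + 5)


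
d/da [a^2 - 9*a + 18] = 2*a - 9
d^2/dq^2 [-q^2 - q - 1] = -2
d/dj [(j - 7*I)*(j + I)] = 2*j - 6*I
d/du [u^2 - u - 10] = 2*u - 1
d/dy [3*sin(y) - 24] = 3*cos(y)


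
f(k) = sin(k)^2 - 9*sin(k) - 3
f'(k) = 2*sin(k)*cos(k) - 9*cos(k)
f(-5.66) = -7.91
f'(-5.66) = -6.36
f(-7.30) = 5.38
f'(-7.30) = -5.63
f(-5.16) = -10.30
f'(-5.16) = -3.11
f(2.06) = -10.17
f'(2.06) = 3.40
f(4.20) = 5.60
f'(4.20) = 5.27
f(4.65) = 6.98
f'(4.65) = 0.69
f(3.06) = -3.73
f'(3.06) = 8.81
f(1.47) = -10.96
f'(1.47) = -0.71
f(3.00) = -4.25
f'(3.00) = 8.63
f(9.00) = -6.54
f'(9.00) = 7.45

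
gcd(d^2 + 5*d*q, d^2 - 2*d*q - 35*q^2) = d + 5*q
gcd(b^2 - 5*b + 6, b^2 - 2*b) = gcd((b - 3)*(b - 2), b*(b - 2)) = b - 2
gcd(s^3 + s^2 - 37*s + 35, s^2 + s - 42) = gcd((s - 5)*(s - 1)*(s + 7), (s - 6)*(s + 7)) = s + 7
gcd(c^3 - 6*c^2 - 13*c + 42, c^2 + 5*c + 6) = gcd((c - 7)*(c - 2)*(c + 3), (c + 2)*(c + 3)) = c + 3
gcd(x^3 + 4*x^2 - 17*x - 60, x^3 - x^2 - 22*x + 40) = x^2 + x - 20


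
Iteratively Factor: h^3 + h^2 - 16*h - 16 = (h - 4)*(h^2 + 5*h + 4) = (h - 4)*(h + 4)*(h + 1)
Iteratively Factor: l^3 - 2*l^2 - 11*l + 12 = (l + 3)*(l^2 - 5*l + 4) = (l - 1)*(l + 3)*(l - 4)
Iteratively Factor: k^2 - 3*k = (k)*(k - 3)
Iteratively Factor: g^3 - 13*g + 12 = (g - 3)*(g^2 + 3*g - 4) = (g - 3)*(g - 1)*(g + 4)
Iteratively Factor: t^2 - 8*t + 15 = (t - 3)*(t - 5)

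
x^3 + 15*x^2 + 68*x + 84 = (x + 2)*(x + 6)*(x + 7)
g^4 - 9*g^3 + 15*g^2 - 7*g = g*(g - 7)*(g - 1)^2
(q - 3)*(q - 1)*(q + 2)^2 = q^4 - 9*q^2 - 4*q + 12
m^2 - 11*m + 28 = (m - 7)*(m - 4)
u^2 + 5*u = u*(u + 5)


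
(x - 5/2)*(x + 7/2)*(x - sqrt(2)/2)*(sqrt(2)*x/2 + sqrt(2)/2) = sqrt(2)*x^4/2 - x^3/2 + sqrt(2)*x^3 - 31*sqrt(2)*x^2/8 - x^2 - 35*sqrt(2)*x/8 + 31*x/8 + 35/8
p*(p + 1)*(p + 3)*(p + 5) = p^4 + 9*p^3 + 23*p^2 + 15*p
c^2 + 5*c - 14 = (c - 2)*(c + 7)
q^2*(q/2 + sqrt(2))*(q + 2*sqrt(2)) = q^4/2 + 2*sqrt(2)*q^3 + 4*q^2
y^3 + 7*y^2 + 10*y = y*(y + 2)*(y + 5)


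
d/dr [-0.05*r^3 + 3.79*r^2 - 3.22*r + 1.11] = -0.15*r^2 + 7.58*r - 3.22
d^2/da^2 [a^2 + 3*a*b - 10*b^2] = 2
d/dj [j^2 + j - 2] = 2*j + 1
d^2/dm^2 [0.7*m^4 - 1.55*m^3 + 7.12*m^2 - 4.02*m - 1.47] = 8.4*m^2 - 9.3*m + 14.24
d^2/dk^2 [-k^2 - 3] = -2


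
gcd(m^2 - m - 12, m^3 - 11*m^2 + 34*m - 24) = m - 4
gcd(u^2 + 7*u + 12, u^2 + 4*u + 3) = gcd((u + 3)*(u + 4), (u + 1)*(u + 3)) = u + 3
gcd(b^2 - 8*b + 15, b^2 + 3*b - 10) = 1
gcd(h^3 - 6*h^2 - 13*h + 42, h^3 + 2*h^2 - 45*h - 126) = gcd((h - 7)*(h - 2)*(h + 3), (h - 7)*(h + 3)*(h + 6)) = h^2 - 4*h - 21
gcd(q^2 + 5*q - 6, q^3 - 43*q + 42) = q - 1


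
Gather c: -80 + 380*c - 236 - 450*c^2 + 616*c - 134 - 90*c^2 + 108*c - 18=-540*c^2 + 1104*c - 468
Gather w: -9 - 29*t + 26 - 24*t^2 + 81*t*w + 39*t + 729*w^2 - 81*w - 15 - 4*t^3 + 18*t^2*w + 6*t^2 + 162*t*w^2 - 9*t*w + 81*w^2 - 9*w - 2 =-4*t^3 - 18*t^2 + 10*t + w^2*(162*t + 810) + w*(18*t^2 + 72*t - 90)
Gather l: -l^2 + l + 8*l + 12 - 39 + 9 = -l^2 + 9*l - 18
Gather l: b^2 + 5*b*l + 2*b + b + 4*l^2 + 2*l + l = b^2 + 3*b + 4*l^2 + l*(5*b + 3)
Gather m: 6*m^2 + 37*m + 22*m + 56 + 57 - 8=6*m^2 + 59*m + 105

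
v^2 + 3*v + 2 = (v + 1)*(v + 2)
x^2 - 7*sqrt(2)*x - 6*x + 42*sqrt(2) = (x - 6)*(x - 7*sqrt(2))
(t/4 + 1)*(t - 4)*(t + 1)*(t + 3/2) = t^4/4 + 5*t^3/8 - 29*t^2/8 - 10*t - 6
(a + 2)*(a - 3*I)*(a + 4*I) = a^3 + 2*a^2 + I*a^2 + 12*a + 2*I*a + 24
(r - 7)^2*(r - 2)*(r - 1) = r^4 - 17*r^3 + 93*r^2 - 175*r + 98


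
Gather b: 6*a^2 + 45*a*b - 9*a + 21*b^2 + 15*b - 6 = 6*a^2 - 9*a + 21*b^2 + b*(45*a + 15) - 6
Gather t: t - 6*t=-5*t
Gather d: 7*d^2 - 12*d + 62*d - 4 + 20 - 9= 7*d^2 + 50*d + 7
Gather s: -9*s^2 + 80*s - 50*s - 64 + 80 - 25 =-9*s^2 + 30*s - 9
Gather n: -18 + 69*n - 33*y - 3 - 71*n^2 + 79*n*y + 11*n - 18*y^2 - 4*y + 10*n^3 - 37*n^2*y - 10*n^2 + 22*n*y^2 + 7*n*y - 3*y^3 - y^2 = 10*n^3 + n^2*(-37*y - 81) + n*(22*y^2 + 86*y + 80) - 3*y^3 - 19*y^2 - 37*y - 21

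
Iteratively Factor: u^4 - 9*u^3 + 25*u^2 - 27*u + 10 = (u - 1)*(u^3 - 8*u^2 + 17*u - 10) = (u - 1)^2*(u^2 - 7*u + 10) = (u - 5)*(u - 1)^2*(u - 2)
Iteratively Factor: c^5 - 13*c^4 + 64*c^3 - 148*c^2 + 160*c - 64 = (c - 2)*(c^4 - 11*c^3 + 42*c^2 - 64*c + 32) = (c - 2)^2*(c^3 - 9*c^2 + 24*c - 16) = (c - 4)*(c - 2)^2*(c^2 - 5*c + 4) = (c - 4)^2*(c - 2)^2*(c - 1)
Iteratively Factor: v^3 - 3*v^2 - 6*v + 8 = (v - 1)*(v^2 - 2*v - 8) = (v - 4)*(v - 1)*(v + 2)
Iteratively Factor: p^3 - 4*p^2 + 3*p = (p)*(p^2 - 4*p + 3) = p*(p - 1)*(p - 3)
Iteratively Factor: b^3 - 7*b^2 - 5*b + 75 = (b - 5)*(b^2 - 2*b - 15) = (b - 5)^2*(b + 3)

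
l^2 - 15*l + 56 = (l - 8)*(l - 7)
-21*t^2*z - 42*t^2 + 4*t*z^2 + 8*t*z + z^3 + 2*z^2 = (-3*t + z)*(7*t + z)*(z + 2)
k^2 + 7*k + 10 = (k + 2)*(k + 5)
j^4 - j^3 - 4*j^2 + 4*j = j*(j - 2)*(j - 1)*(j + 2)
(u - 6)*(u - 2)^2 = u^3 - 10*u^2 + 28*u - 24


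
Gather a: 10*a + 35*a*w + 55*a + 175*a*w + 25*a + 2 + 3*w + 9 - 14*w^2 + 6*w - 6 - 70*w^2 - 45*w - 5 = a*(210*w + 90) - 84*w^2 - 36*w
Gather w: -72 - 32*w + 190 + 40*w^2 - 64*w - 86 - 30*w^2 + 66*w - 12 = 10*w^2 - 30*w + 20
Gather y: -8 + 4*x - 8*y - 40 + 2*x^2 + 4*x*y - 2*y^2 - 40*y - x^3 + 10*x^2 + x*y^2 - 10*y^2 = -x^3 + 12*x^2 + 4*x + y^2*(x - 12) + y*(4*x - 48) - 48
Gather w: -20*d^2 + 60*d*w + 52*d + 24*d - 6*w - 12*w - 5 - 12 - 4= -20*d^2 + 76*d + w*(60*d - 18) - 21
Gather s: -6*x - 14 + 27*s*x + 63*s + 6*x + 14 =s*(27*x + 63)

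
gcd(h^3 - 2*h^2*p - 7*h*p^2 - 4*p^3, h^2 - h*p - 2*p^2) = h + p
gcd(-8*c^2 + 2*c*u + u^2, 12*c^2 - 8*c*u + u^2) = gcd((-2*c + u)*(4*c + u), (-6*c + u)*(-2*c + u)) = -2*c + u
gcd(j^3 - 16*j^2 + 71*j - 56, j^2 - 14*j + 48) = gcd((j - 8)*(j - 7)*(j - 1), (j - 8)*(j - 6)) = j - 8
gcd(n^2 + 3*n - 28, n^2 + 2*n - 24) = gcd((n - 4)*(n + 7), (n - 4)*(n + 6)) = n - 4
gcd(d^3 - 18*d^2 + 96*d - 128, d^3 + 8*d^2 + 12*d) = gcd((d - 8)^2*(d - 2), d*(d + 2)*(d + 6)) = 1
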